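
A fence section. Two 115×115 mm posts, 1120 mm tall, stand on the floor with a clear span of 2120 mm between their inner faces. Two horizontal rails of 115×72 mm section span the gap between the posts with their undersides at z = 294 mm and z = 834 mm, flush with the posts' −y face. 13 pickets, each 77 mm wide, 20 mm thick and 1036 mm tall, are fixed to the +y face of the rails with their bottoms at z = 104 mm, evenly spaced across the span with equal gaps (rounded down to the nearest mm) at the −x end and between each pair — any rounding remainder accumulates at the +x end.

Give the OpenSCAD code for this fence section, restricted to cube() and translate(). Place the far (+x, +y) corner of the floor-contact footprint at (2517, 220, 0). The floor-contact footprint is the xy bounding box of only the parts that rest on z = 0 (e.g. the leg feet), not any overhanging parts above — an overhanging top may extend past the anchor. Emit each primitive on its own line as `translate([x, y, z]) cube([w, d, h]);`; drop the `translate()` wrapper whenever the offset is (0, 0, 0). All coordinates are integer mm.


translate([167, 105, 0]) cube([115, 115, 1120]);
translate([2402, 105, 0]) cube([115, 115, 1120]);
translate([282, 105, 294]) cube([2120, 115, 72]);
translate([282, 105, 834]) cube([2120, 115, 72]);
translate([361, 220, 104]) cube([77, 20, 1036]);
translate([517, 220, 104]) cube([77, 20, 1036]);
translate([673, 220, 104]) cube([77, 20, 1036]);
translate([829, 220, 104]) cube([77, 20, 1036]);
translate([985, 220, 104]) cube([77, 20, 1036]);
translate([1141, 220, 104]) cube([77, 20, 1036]);
translate([1297, 220, 104]) cube([77, 20, 1036]);
translate([1453, 220, 104]) cube([77, 20, 1036]);
translate([1609, 220, 104]) cube([77, 20, 1036]);
translate([1765, 220, 104]) cube([77, 20, 1036]);
translate([1921, 220, 104]) cube([77, 20, 1036]);
translate([2077, 220, 104]) cube([77, 20, 1036]);
translate([2233, 220, 104]) cube([77, 20, 1036]);


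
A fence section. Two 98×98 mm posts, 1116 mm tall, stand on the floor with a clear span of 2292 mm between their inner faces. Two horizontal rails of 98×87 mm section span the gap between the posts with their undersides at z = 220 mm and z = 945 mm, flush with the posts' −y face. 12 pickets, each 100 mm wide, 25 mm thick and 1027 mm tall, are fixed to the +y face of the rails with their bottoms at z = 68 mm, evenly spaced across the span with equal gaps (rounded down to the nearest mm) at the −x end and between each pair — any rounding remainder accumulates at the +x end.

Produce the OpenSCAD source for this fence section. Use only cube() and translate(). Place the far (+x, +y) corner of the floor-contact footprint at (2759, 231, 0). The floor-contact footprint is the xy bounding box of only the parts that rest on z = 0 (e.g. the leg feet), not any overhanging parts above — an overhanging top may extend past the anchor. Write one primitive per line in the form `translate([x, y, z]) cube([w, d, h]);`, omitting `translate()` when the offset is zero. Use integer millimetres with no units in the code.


translate([271, 133, 0]) cube([98, 98, 1116]);
translate([2661, 133, 0]) cube([98, 98, 1116]);
translate([369, 133, 220]) cube([2292, 98, 87]);
translate([369, 133, 945]) cube([2292, 98, 87]);
translate([453, 231, 68]) cube([100, 25, 1027]);
translate([637, 231, 68]) cube([100, 25, 1027]);
translate([821, 231, 68]) cube([100, 25, 1027]);
translate([1005, 231, 68]) cube([100, 25, 1027]);
translate([1189, 231, 68]) cube([100, 25, 1027]);
translate([1373, 231, 68]) cube([100, 25, 1027]);
translate([1557, 231, 68]) cube([100, 25, 1027]);
translate([1741, 231, 68]) cube([100, 25, 1027]);
translate([1925, 231, 68]) cube([100, 25, 1027]);
translate([2109, 231, 68]) cube([100, 25, 1027]);
translate([2293, 231, 68]) cube([100, 25, 1027]);
translate([2477, 231, 68]) cube([100, 25, 1027]);


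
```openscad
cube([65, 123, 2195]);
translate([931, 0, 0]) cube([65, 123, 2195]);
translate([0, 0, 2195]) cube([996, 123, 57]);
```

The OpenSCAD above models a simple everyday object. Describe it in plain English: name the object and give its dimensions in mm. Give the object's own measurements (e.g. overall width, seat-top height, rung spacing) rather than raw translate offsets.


A door frame. The clear opening is 866 mm wide and 2195 mm high. Two 65 mm wide jambs, 123 mm deep, stand either side of the opening from the floor to the top of the opening. A 57 mm thick head sits across the top of both jambs, spanning the full outside width of the frame.


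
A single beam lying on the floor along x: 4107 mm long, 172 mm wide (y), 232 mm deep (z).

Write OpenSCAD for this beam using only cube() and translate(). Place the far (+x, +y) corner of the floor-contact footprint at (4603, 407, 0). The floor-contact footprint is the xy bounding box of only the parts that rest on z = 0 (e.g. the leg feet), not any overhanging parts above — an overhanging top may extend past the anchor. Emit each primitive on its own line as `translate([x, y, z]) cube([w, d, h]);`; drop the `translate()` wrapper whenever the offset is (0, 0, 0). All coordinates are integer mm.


translate([496, 235, 0]) cube([4107, 172, 232]);


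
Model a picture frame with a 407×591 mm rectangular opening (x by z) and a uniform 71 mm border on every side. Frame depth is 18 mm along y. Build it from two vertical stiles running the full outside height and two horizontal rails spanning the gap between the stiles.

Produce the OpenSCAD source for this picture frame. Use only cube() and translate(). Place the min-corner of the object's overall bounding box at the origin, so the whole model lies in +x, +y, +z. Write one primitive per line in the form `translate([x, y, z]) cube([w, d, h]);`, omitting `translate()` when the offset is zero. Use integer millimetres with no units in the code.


cube([71, 18, 733]);
translate([478, 0, 0]) cube([71, 18, 733]);
translate([71, 0, 0]) cube([407, 18, 71]);
translate([71, 0, 662]) cube([407, 18, 71]);


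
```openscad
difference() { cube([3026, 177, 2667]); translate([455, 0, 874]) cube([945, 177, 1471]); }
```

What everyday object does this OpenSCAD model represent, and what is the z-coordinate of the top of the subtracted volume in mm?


A wall with a window opening. The window head height is 2345 mm.

A wall with a rectangular opening subtracted — a window. Sill at z = 874, opening 1471 mm tall, so the head is at 874 + 1471 = 2345 mm.


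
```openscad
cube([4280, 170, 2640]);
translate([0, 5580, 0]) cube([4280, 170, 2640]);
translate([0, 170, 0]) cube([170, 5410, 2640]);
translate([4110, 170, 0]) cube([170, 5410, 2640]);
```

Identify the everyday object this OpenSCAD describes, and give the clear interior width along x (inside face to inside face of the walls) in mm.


A house (or room) frame. The interior width is 3940 mm.

Four 2640 mm walls enclosing a rectangle with no floor or roof — a room or house frame. Outside width is 4280 mm and wall thickness is 170 mm, so the interior width is 4280 − 2 × 170 = 3940 mm.


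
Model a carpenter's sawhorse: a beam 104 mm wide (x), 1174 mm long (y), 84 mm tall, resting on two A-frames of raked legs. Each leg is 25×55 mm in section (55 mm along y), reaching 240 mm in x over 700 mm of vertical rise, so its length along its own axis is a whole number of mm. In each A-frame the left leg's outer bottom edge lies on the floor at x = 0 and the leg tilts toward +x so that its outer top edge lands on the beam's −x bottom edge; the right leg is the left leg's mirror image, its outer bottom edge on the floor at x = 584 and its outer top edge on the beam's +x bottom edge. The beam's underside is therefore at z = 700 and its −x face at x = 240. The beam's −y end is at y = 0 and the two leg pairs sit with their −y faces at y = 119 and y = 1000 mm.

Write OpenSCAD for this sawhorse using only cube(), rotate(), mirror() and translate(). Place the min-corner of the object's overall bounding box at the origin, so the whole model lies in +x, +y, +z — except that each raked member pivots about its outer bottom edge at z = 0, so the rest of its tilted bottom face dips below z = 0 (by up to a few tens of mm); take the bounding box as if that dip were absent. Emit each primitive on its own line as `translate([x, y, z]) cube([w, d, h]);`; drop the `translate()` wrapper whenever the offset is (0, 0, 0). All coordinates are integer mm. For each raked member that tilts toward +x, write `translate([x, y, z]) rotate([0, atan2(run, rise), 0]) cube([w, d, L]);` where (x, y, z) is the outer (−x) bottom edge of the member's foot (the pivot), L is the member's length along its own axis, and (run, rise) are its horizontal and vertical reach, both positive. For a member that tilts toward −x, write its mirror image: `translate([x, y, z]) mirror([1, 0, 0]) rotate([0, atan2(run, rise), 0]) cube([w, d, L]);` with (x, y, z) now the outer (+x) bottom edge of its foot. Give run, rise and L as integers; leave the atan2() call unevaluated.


translate([240, 0, 700]) cube([104, 1174, 84]);
translate([0, 119, 0]) rotate([0, atan2(240, 700), 0]) cube([25, 55, 740]);
translate([584, 119, 0]) mirror([1, 0, 0]) rotate([0, atan2(240, 700), 0]) cube([25, 55, 740]);
translate([0, 1000, 0]) rotate([0, atan2(240, 700), 0]) cube([25, 55, 740]);
translate([584, 1000, 0]) mirror([1, 0, 0]) rotate([0, atan2(240, 700), 0]) cube([25, 55, 740]);


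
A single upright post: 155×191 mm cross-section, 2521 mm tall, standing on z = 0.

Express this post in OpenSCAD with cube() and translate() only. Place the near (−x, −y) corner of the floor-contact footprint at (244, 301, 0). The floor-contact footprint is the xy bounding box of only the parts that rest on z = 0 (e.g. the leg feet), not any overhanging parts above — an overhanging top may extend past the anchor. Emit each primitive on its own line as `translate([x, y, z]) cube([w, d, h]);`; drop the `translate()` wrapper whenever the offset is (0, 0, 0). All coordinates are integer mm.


translate([244, 301, 0]) cube([155, 191, 2521]);


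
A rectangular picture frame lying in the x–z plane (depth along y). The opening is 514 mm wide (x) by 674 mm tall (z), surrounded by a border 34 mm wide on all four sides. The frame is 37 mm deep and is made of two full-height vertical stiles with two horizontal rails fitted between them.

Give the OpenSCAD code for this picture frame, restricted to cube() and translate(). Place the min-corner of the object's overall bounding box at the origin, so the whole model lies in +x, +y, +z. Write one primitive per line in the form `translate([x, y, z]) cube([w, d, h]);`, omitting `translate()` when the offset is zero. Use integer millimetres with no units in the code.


cube([34, 37, 742]);
translate([548, 0, 0]) cube([34, 37, 742]);
translate([34, 0, 0]) cube([514, 37, 34]);
translate([34, 0, 708]) cube([514, 37, 34]);


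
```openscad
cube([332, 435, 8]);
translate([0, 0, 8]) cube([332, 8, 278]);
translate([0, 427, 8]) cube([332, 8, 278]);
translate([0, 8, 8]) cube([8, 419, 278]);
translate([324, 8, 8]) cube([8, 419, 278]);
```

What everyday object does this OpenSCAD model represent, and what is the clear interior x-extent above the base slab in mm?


An open box. The internal width is 316 mm.

A 332×435 base slab with four walls standing on it — an open box. The base is 332 mm wide and the walls are 8 mm thick, so the internal width is 332 − 2 × 8 = 316 mm.


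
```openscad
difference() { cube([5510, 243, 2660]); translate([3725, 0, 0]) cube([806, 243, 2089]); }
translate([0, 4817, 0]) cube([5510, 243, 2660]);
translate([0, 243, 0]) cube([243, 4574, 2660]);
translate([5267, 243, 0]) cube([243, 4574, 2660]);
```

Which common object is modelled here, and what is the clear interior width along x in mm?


A single room. The interior width is 5024 mm.

Four walls enclosing a rectangle with a door in the front wall — a room. Outside width 5510 minus two 243 mm walls gives 5024 mm.


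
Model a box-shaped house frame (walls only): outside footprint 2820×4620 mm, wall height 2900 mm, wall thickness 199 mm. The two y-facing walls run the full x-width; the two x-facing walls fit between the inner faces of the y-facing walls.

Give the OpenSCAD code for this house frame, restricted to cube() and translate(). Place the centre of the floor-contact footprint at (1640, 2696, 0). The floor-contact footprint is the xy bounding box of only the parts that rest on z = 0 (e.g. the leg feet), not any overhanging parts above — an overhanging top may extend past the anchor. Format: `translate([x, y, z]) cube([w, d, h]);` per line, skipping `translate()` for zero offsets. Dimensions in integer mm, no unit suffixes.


translate([230, 386, 0]) cube([2820, 199, 2900]);
translate([230, 4807, 0]) cube([2820, 199, 2900]);
translate([230, 585, 0]) cube([199, 4222, 2900]);
translate([2851, 585, 0]) cube([199, 4222, 2900]);


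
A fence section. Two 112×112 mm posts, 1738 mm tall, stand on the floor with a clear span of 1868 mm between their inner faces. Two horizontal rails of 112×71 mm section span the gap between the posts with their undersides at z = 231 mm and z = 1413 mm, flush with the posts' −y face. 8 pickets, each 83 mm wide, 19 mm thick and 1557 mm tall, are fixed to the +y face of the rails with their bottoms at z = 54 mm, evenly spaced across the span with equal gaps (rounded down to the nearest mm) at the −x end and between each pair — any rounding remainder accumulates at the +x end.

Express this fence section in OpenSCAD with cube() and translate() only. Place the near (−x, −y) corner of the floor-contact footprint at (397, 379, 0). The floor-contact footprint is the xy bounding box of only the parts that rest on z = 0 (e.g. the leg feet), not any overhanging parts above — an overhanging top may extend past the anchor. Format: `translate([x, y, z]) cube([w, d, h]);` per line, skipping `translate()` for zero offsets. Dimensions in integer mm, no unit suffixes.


translate([397, 379, 0]) cube([112, 112, 1738]);
translate([2377, 379, 0]) cube([112, 112, 1738]);
translate([509, 379, 231]) cube([1868, 112, 71]);
translate([509, 379, 1413]) cube([1868, 112, 71]);
translate([642, 491, 54]) cube([83, 19, 1557]);
translate([858, 491, 54]) cube([83, 19, 1557]);
translate([1074, 491, 54]) cube([83, 19, 1557]);
translate([1290, 491, 54]) cube([83, 19, 1557]);
translate([1506, 491, 54]) cube([83, 19, 1557]);
translate([1722, 491, 54]) cube([83, 19, 1557]);
translate([1938, 491, 54]) cube([83, 19, 1557]);
translate([2154, 491, 54]) cube([83, 19, 1557]);


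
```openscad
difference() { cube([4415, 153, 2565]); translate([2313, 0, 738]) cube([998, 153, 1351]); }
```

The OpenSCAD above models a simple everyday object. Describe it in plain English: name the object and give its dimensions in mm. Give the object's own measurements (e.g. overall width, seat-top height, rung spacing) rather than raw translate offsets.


A wall 4415 mm long (x), 153 mm thick (y), 2565 mm tall, with a rectangular window opening cut through it. The opening is 998 mm wide and 1351 mm tall; its sill is at z = 738 mm and its near (−x) edge is 2313 mm from the wall's −x end. The opening passes through the full wall thickness.


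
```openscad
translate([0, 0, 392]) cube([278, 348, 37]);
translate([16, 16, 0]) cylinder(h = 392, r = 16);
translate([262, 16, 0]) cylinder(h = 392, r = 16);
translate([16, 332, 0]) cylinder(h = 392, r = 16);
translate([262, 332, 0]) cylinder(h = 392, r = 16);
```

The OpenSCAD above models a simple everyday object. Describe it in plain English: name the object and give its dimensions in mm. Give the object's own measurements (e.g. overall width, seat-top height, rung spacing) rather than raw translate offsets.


A simple wooden stool: a rectangular seat 278 mm (x) by 348 mm (y), 37 mm thick, top face at z = 429 mm, on four round legs, each 32 mm in diameter. The legs rest on z = 0, each leg's axis is inset half a diameter from the nearest pair of seat edges (so the leg's bounding box is flush with the corner).


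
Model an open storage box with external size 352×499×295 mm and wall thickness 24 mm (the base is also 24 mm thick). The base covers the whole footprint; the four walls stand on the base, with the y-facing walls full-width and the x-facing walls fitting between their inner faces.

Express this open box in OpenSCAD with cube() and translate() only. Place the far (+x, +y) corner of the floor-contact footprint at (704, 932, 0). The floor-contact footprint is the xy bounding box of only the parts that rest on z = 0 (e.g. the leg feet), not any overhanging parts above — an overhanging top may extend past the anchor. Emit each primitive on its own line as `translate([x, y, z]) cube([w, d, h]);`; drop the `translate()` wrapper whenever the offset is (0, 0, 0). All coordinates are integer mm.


translate([352, 433, 0]) cube([352, 499, 24]);
translate([352, 433, 24]) cube([352, 24, 271]);
translate([352, 908, 24]) cube([352, 24, 271]);
translate([352, 457, 24]) cube([24, 451, 271]);
translate([680, 457, 24]) cube([24, 451, 271]);


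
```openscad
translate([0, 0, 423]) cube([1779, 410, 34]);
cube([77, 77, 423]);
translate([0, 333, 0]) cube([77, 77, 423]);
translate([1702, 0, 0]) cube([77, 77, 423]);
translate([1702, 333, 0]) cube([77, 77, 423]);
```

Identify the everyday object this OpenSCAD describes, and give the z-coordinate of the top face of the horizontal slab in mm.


A bench. The seat-top height is 457 mm.

A long slab on four corner posts — a bench. The slab sits at z = 423 with thickness 34, so the top is 423 + 34 = 457 mm.


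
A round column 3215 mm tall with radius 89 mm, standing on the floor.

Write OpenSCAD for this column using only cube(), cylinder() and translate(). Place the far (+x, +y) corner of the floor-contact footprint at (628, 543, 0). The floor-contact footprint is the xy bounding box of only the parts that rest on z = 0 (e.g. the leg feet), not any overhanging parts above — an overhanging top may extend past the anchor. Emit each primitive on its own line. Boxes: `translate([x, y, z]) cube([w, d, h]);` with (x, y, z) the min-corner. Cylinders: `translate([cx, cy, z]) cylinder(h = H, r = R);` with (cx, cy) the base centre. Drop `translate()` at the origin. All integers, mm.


translate([539, 454, 0]) cylinder(h = 3215, r = 89);


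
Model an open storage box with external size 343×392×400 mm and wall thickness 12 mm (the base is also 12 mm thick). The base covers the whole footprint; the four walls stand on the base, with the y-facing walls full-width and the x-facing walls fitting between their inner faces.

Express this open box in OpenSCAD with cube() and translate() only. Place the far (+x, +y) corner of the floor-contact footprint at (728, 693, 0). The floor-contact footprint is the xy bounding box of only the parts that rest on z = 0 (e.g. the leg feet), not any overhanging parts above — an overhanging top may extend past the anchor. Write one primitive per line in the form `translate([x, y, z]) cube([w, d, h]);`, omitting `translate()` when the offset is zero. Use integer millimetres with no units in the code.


translate([385, 301, 0]) cube([343, 392, 12]);
translate([385, 301, 12]) cube([343, 12, 388]);
translate([385, 681, 12]) cube([343, 12, 388]);
translate([385, 313, 12]) cube([12, 368, 388]);
translate([716, 313, 12]) cube([12, 368, 388]);


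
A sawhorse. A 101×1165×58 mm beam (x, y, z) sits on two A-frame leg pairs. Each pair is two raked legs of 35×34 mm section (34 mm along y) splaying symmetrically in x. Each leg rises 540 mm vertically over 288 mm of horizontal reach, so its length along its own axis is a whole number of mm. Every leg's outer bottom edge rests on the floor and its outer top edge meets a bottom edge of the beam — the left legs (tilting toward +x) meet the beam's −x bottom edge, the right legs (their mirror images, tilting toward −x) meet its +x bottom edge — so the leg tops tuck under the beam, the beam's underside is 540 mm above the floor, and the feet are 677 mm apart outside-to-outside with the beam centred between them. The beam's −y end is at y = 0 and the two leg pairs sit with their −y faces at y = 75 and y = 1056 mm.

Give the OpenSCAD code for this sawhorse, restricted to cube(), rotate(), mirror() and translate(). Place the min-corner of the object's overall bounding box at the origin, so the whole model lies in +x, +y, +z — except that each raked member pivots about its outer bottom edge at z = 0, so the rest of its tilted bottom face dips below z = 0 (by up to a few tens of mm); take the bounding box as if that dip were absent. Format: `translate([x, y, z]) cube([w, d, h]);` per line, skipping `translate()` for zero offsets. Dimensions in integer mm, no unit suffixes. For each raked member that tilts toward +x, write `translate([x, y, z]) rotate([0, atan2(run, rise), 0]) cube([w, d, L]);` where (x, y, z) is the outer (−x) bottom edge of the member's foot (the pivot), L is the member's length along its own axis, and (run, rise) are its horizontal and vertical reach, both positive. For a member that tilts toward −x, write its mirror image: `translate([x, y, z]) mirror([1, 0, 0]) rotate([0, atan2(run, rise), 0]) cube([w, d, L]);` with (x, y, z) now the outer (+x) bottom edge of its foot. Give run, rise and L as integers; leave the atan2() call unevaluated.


translate([288, 0, 540]) cube([101, 1165, 58]);
translate([0, 75, 0]) rotate([0, atan2(288, 540), 0]) cube([35, 34, 612]);
translate([677, 75, 0]) mirror([1, 0, 0]) rotate([0, atan2(288, 540), 0]) cube([35, 34, 612]);
translate([0, 1056, 0]) rotate([0, atan2(288, 540), 0]) cube([35, 34, 612]);
translate([677, 1056, 0]) mirror([1, 0, 0]) rotate([0, atan2(288, 540), 0]) cube([35, 34, 612]);


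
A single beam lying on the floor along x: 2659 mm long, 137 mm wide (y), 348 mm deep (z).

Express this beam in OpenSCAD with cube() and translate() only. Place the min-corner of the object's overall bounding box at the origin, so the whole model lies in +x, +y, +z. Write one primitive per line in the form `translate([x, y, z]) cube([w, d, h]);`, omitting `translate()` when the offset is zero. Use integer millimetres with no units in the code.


cube([2659, 137, 348]);


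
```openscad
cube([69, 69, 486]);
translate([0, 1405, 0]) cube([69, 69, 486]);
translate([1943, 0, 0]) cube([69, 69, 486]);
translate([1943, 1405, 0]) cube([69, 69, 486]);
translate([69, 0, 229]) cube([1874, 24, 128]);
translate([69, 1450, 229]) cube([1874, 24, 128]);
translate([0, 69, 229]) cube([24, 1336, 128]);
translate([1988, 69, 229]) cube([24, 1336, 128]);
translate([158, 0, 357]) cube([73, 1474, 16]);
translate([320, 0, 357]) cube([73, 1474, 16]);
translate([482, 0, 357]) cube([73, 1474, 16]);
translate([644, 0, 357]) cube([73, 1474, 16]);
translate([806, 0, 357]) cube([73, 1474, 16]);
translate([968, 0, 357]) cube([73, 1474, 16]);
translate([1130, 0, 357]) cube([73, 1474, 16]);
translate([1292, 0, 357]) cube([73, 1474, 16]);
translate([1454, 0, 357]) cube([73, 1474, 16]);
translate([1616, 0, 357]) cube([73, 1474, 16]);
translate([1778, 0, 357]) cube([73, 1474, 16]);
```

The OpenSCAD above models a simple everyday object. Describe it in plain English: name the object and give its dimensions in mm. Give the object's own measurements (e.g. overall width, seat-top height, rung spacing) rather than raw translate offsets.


A bed frame 2012 mm long (x) by 1474 mm wide (y). Four 69×69 mm corner posts, 486 mm tall, at the corners of the footprint. Four rails of 24 mm thickness and 128 mm height run between adjacent posts with their undersides at z = 229 mm, their outer faces flush with the outside of the frame (the two x-running rails run between the posts' inner faces; the two y-running rails run between the posts' inner faces). 11 slats, each 73 mm wide (x) and 16 mm thick, lie across the top of the two x-running rails, running the full 1474 mm width of the frame in y; along x they sit between the end posts with a 89 mm gap after the −x posts and between neighbouring slats, leaving 92 mm before the +x posts.


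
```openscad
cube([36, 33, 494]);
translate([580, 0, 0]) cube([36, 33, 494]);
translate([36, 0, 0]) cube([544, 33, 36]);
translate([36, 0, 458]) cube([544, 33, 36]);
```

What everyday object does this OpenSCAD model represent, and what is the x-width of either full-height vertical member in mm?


A picture frame. The border width is 36 mm.

Four thin pieces enclosing a rectangular opening — a picture frame. The two full-height stiles are 494 mm tall; the top rail sits at z = 458 and is 36 mm tall, so the border above the opening is 494 − 458 = 36 mm, matching the stile x-width.


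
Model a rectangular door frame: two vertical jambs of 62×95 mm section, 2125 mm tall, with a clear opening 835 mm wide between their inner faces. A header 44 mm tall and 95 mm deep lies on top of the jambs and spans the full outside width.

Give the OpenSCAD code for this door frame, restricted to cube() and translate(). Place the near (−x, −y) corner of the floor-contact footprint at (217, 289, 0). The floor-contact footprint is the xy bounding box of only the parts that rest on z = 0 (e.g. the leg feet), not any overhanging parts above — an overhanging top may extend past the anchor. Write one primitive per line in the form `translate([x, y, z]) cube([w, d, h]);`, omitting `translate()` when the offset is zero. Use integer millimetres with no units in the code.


translate([217, 289, 0]) cube([62, 95, 2125]);
translate([1114, 289, 0]) cube([62, 95, 2125]);
translate([217, 289, 2125]) cube([959, 95, 44]);


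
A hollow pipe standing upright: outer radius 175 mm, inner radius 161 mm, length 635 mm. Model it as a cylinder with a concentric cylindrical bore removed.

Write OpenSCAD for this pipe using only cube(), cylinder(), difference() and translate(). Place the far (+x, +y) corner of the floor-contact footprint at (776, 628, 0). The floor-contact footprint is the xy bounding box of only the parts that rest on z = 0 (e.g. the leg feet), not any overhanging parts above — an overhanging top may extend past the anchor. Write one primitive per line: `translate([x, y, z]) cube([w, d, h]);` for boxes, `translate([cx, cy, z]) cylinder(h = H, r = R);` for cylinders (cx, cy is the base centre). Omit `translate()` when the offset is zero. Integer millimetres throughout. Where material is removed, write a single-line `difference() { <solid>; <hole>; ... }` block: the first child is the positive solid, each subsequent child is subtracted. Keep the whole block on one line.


difference() { translate([601, 453, 0]) cylinder(h = 635, r = 175); translate([601, 453, 0]) cylinder(h = 635, r = 161); }


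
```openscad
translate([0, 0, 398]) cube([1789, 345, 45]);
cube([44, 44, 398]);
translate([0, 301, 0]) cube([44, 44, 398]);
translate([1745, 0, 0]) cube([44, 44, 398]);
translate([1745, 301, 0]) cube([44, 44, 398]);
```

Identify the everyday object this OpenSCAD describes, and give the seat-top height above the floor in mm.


A bench. The seat-top height is 443 mm.

A long slab on four corner posts — a bench. The slab sits at z = 398 with thickness 45, so the top is 398 + 45 = 443 mm.


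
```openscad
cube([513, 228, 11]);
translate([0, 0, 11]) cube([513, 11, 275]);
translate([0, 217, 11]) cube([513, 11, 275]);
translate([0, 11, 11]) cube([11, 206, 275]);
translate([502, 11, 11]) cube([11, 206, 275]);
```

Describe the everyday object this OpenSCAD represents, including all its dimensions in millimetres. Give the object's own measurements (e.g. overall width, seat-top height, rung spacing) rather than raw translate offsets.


An open-topped rectangular box: outside dimensions 513×228×286 mm, with a uniform wall and base thickness of 11 mm. The base is a full 513×228 slab on the floor; four walls sit on top of the base. The front and back walls (the −y and +y sides) span the full width; the two side walls fit between them.


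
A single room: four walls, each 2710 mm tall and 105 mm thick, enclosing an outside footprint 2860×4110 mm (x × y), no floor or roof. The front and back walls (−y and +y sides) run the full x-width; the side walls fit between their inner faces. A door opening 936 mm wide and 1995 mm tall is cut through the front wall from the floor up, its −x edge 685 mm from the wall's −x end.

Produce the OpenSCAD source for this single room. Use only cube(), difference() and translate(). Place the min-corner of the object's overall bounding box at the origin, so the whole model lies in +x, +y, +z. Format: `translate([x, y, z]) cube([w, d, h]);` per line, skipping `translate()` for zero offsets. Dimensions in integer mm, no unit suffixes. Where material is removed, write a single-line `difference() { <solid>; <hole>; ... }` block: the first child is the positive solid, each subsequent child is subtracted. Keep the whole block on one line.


difference() { cube([2860, 105, 2710]); translate([685, 0, 0]) cube([936, 105, 1995]); }
translate([0, 4005, 0]) cube([2860, 105, 2710]);
translate([0, 105, 0]) cube([105, 3900, 2710]);
translate([2755, 105, 0]) cube([105, 3900, 2710]);


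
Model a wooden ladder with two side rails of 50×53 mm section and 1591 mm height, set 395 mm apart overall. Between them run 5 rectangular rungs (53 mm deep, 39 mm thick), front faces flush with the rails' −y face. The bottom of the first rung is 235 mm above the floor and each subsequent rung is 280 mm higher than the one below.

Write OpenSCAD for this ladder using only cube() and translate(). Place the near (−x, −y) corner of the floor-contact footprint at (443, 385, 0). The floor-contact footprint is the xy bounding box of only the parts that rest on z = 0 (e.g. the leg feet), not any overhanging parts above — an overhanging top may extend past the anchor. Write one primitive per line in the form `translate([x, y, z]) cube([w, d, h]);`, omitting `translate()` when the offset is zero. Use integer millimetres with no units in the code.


// rung span = 395 - 2*50 = 295
// rung[k] z = 235 + k*280
translate([443, 385, 0]) cube([50, 53, 1591]);
translate([788, 385, 0]) cube([50, 53, 1591]);
translate([493, 385, 235]) cube([295, 53, 39]);
translate([493, 385, 515]) cube([295, 53, 39]);
translate([493, 385, 795]) cube([295, 53, 39]);
translate([493, 385, 1075]) cube([295, 53, 39]);
translate([493, 385, 1355]) cube([295, 53, 39]);


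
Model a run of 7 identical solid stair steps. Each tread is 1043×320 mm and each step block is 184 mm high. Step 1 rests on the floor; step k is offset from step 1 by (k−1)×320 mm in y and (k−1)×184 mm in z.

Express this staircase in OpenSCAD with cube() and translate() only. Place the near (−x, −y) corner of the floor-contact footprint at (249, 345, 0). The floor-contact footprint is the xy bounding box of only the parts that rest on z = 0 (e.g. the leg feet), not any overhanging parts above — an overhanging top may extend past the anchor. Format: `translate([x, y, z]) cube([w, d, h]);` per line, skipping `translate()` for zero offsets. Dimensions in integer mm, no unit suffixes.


translate([249, 345, 0]) cube([1043, 320, 184]);
translate([249, 665, 184]) cube([1043, 320, 184]);
translate([249, 985, 368]) cube([1043, 320, 184]);
translate([249, 1305, 552]) cube([1043, 320, 184]);
translate([249, 1625, 736]) cube([1043, 320, 184]);
translate([249, 1945, 920]) cube([1043, 320, 184]);
translate([249, 2265, 1104]) cube([1043, 320, 184]);


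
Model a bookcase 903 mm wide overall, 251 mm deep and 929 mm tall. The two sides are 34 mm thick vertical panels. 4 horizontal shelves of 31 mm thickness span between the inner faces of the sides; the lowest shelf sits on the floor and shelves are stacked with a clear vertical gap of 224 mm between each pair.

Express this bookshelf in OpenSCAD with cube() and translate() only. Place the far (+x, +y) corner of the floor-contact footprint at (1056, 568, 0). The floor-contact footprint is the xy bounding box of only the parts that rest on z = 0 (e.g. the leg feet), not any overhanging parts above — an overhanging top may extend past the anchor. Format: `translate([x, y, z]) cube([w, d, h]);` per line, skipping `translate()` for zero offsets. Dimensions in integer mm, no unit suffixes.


translate([153, 317, 0]) cube([34, 251, 929]);
translate([1022, 317, 0]) cube([34, 251, 929]);
translate([187, 317, 0]) cube([835, 251, 31]);
translate([187, 317, 255]) cube([835, 251, 31]);
translate([187, 317, 510]) cube([835, 251, 31]);
translate([187, 317, 765]) cube([835, 251, 31]);


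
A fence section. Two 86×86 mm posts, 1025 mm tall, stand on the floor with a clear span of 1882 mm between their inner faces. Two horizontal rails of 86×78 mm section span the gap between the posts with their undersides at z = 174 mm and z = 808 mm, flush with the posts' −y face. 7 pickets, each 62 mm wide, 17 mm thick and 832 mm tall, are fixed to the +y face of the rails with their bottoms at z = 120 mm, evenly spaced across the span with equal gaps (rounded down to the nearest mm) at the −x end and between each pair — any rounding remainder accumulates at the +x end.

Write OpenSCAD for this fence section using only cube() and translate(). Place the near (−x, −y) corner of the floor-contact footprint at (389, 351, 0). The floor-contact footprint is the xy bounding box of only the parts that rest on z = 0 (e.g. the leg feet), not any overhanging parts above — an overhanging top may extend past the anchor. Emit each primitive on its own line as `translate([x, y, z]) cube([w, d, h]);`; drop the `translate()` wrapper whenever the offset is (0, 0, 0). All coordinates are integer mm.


translate([389, 351, 0]) cube([86, 86, 1025]);
translate([2357, 351, 0]) cube([86, 86, 1025]);
translate([475, 351, 174]) cube([1882, 86, 78]);
translate([475, 351, 808]) cube([1882, 86, 78]);
translate([656, 437, 120]) cube([62, 17, 832]);
translate([899, 437, 120]) cube([62, 17, 832]);
translate([1142, 437, 120]) cube([62, 17, 832]);
translate([1385, 437, 120]) cube([62, 17, 832]);
translate([1628, 437, 120]) cube([62, 17, 832]);
translate([1871, 437, 120]) cube([62, 17, 832]);
translate([2114, 437, 120]) cube([62, 17, 832]);


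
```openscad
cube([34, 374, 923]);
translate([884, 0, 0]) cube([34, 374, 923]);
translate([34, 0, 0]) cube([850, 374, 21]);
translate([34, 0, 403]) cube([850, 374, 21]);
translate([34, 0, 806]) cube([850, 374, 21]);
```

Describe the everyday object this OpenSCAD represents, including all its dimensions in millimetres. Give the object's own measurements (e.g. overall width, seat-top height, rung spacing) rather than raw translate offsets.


An open bookshelf. Two side panels, each 34 mm thick, 374 mm deep and 923 mm tall, stand 918 mm apart (outside-to-outside). Between them sit 3 shelves, each 21 mm thick and 374 mm deep, spanning the full gap between the sides. The bottom shelf rests on the floor (its underside at z = 0) and the clear gap between one shelf's top and the next shelf's underside is 382 mm.


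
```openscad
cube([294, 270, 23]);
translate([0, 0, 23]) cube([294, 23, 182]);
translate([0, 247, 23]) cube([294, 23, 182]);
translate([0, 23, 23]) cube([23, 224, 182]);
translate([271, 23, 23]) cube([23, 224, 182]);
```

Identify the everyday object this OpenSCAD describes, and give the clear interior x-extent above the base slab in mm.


An open box. The internal width is 248 mm.

A 294×270 base slab with four walls standing on it — an open box. The base is 294 mm wide and the walls are 23 mm thick, so the internal width is 294 − 2 × 23 = 248 mm.


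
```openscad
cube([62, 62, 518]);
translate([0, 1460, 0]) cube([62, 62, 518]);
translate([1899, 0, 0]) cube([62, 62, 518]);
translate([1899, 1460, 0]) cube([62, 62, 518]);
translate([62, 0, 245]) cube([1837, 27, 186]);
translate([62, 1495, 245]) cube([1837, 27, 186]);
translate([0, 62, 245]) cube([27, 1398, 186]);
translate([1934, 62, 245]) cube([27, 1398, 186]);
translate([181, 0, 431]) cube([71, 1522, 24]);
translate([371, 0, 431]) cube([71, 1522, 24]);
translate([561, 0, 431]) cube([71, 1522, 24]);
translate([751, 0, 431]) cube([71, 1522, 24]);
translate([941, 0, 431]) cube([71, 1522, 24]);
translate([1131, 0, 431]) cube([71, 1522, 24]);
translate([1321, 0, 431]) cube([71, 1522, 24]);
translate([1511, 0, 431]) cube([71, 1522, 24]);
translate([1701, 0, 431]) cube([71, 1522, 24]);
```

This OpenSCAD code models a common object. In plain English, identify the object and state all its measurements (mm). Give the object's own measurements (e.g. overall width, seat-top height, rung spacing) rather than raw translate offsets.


A bed frame 1961 mm long (x) by 1522 mm wide (y). Four 62×62 mm corner posts, 518 mm tall, at the corners of the footprint. Four rails of 27 mm thickness and 186 mm height run between adjacent posts with their undersides at z = 245 mm, their outer faces flush with the outside of the frame (the two x-running rails run between the posts' inner faces; the two y-running rails run between the posts' inner faces). 9 slats, each 71 mm wide (x) and 24 mm thick, lie across the top of the two x-running rails, running the full 1522 mm width of the frame in y; along x they sit between the end posts with a 119 mm gap after the −x posts and between neighbouring slats, leaving 127 mm before the +x posts.


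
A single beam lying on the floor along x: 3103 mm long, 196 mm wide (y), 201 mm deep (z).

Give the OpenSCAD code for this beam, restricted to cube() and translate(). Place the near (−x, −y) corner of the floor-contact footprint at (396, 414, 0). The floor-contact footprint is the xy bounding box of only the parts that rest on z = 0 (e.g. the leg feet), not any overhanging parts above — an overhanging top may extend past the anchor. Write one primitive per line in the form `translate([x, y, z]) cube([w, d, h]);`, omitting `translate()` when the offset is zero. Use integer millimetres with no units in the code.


translate([396, 414, 0]) cube([3103, 196, 201]);


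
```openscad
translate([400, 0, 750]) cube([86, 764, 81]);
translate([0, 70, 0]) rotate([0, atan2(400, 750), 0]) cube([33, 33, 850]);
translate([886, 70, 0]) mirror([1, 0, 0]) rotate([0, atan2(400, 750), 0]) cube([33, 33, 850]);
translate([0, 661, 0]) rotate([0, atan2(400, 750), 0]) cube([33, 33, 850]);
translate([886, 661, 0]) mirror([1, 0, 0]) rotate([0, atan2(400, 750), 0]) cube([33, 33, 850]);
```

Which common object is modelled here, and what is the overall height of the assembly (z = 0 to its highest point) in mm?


A sawhorse. The overall height is 831 mm.

A beam across two mirrored pairs of raked legs — a sawhorse. The beam's underside is at z = 750 (matching the legs' vertical rise in atan2(400, 750)) and the beam is 81 mm tall, so its top is at 750 + 81 = 831 mm. The raked legs top out at the beam's underside, so that is the highest point.


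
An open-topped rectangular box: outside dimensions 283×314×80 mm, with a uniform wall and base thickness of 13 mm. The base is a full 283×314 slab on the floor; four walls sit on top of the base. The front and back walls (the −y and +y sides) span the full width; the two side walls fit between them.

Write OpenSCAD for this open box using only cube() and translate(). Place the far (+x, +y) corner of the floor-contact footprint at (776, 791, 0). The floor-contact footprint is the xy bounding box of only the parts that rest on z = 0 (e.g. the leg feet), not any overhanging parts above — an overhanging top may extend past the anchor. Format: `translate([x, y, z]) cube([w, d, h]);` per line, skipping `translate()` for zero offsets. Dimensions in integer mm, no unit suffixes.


translate([493, 477, 0]) cube([283, 314, 13]);
translate([493, 477, 13]) cube([283, 13, 67]);
translate([493, 778, 13]) cube([283, 13, 67]);
translate([493, 490, 13]) cube([13, 288, 67]);
translate([763, 490, 13]) cube([13, 288, 67]);


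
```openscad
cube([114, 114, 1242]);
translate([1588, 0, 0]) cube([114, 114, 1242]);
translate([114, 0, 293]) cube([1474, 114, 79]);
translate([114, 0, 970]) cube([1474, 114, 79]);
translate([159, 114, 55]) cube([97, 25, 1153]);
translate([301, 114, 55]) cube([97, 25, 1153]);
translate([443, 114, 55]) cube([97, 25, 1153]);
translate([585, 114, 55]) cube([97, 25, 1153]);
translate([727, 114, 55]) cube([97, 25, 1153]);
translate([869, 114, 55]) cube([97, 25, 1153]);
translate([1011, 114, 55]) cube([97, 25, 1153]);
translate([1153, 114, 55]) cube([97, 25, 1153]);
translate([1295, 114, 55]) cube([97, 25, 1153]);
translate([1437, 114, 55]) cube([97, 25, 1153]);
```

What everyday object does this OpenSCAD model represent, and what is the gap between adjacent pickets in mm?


A fence section. The picket gap is 45 mm.

Two posts, two rails, 10 pickets — a fence section. Span 1474 mm holds 10 pickets of 97 mm with 11 equal gaps: ⌊(1474 − 10·97) / 11⌋ = 45 mm.
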